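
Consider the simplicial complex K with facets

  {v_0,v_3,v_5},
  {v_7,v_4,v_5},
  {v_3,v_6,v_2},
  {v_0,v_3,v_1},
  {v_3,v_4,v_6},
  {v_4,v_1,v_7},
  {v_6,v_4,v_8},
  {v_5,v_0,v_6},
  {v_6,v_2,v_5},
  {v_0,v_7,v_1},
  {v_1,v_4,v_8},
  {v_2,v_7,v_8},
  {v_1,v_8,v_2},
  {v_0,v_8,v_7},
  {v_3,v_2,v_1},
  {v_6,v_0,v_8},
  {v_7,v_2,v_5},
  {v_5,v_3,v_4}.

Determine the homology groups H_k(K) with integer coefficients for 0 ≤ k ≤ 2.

H_0 = Z,  H_1 = Z ⊕ Z/2,  H_2 = 0.

Fix the vertex order v_0 < v_1 < v_2 < v_3 < v_4 < v_5 < v_6 < v_7 < v_8 and write every simplex with vertices in increasing order. Then dim K = 2 and the simplices of K are:

  0-simplices (9): [v_0], [v_1], [v_2], [v_3], [v_4], [v_5], [v_6], [v_7], [v_8]
  1-simplices (27): (27 of them)
  2-simplices (18): (18 of them)

Hence C_0 ≅ Z^9, C_1 ≅ Z^27, C_2 ≅ Z^18.

The boundary map ∂_1: C_1 → C_0 sends each edge [p,q] (with p < q) to q − p. For instance
  ∂[v_4,v_8] = [v_8] − [v_4].
The 9×27 boundary matrix has rank 8 and Smith normal form diag(1,1,1,1,1,1,1,1).

The boundary map ∂_2: C_2 → C_1 sends each 2-simplex [p,q,r] to [q,r] − [p,r] + [p,q]. For instance
  ∂[v_1,v_2,v_8] = [v_2,v_8] − [v_1,v_8] + [v_1,v_2],
  ∂[v_1,v_2,v_3] = [v_2,v_3] − [v_1,v_3] + [v_1,v_2].
This gives a 27×18 integer matrix of rank 18; reducing to Smith normal form yields diagonal entries (1,1,1,1,1,1,1,1,1,1,1,1,1,1,1,1,1,2).

Computing H_k = (kernel of ∂_k) / (image of ∂_{k+1}):

  H_0: rank C_0 − rank ∂_1 = 9 − 8 = 1, and the invariant factors of ∂_1 are all 1, so H_0 = Z.
  H_1: rank ker ∂_1 − rank ∂_2 = (27 − 8) − 18 = 1, and ∂_2 has invariant factor 2 > 1, so H_1 = Z ⊕ Z/2.
  H_2: rank ker ∂_2 − rank ∂_3 = (18 − 18) − 0 = 0, and there is no ∂_3, so H_2 = 0.

As a check, the Euler characteristic is 9 − 27 + 18 = 0, which agrees with 1 − 1 + 0 = 0.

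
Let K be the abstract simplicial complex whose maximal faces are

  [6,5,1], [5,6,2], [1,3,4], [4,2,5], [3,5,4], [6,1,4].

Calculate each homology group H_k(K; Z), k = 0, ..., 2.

H_0 = Z,  H_1 = Z,  H_2 = 0.

Fix the vertex order 1 < 2 < 3 < 4 < 5 < 6 and write every simplex with vertices in increasing order. Then dim K = 2 and the simplices of K are:

  0-simplices (6): [1], [2], [3], [4], [5], [6]
  1-simplices (12): [1,3], [1,4], [1,5], [1,6], [2,4], [2,5], [2,6], [3,4], [3,5], [4,5], [4,6], [5,6]
  2-simplices (6): [1,3,4], [1,4,6], [1,5,6], [2,4,5], [2,5,6], [3,4,5]

giving chain groups C_0 ≅ Z^6, C_1 ≅ Z^12, C_2 ≅ Z^6.

∂_1: C_1 → C_0 maps an edge to its endpoints' difference, ∂[p,q] = q − p. For instance
  ∂[1,6] = [6] − [1].
This gives a 6×12 integer matrix of rank 5; reducing to Smith normal form yields diagonal entries (1,1,1,1,1).

∂_2: C_2 → C_1 maps a triangle to the signed sum of its edges. For instance
  ∂[1,4,6] = [4,6] − [1,6] + [1,4],
  ∂[2,5,6] = [5,6] − [2,6] + [2,5].
As a 12×6 matrix over Z this has rank 6, with invariant factors (1,1,1,1,1,1).

Now H_k = ker ∂_k / im ∂_{k+1}, so:

  H_0: rank C_0 − rank ∂_1 = 6 − 5 = 1, and the invariant factors of ∂_1 are all 1, so H_0 ≅ Z.
  H_1: rank ker ∂_1 − rank ∂_2 = (12 − 5) − 6 = 1, and the invariant factors of ∂_2 are all 1, so H_1 ≅ Z.
  H_2: rank ker ∂_2 − rank ∂_3 = (6 − 6) − 0 = 0, and there is no ∂_3, so H_2 ≅ 0.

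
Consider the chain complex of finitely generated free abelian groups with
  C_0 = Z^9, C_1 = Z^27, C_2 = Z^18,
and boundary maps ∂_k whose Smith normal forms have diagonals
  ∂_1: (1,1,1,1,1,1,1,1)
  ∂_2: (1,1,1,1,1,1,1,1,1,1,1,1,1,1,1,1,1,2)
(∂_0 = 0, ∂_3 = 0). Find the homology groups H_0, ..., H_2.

H_0 = Z,  H_1 = Z ⊕ Z_2,  H_2 = 0.

H_0: b_0 = 9 − 0 − 8 = 1; torsion from ∂_1 factors > 1: none. So H_0 = Z.
H_1: b_1 = 27 − 8 − 18 = 1; torsion from ∂_2 factors > 1: [2]. So H_1 = Z ⊕ Z_2.
H_2: b_2 = 18 − 18 − 0 = 0; torsion from ∂_3 factors > 1: none. So H_2 = 0.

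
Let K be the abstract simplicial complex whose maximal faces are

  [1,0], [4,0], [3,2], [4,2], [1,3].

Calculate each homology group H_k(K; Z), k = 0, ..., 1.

H_0 = Z,  H_1 = Z.

We work with the vertex ordering 0 < 1 < 2 < 3 < 4. The simplices of K, each written with vertices in increasing order, are:

  0-simplices (5): [0], [1], [2], [3], [4]
  1-simplices (5): [0,1], [0,4], [1,3], [2,3], [2,4]

giving chain groups C_0 ≅ Z^5, C_1 ≅ Z^5.

∂_1: C_1 → C_0 maps an edge to its endpoints' difference, ∂[p,q] = q − p. For instance
  ∂[0,4] = [4] − [0].
The 5×5 boundary matrix has rank 4 and Smith normal form diag(1,1,1,1).

Reading off H_k = ker ∂_k / im ∂_{k+1}:

  H_0: rank C_0 − rank ∂_1 = 5 − 4 = 1, and the invariant factors of ∂_1 are all 1, so H_0 = Z.
  H_1: rank ker ∂_1 − rank ∂_2 = (5 − 4) − 0 = 1, and there is no ∂_2, so H_1 = Z.

(K is a triangulation of the circle S^1.)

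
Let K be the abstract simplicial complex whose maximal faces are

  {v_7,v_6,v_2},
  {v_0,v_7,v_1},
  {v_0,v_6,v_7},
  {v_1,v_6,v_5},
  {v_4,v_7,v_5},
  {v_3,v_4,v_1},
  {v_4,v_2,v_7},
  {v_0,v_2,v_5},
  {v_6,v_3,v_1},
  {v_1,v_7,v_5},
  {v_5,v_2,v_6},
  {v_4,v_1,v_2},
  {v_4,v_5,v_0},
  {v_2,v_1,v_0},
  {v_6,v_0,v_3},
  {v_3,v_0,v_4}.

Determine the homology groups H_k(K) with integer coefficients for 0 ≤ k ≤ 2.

H_0 = Z,  H_1 = Z^2,  H_2 = Z.

Order the vertices as v_0 < v_1 < v_2 < v_3 < v_4 < v_5 < v_6 < v_7. Listing each simplex with vertices in this order, K has dimension 2 with simplices:

  0-simplices (8): [v_0], [v_1], [v_2], [v_3], [v_4], [v_5], [v_6], [v_7]
  1-simplices (24): (24 of them)
  2-simplices (16): (16 of them)

so the chain groups are C_0 ≅ Z^8, C_1 ≅ Z^24, C_2 ≅ Z^16.

∂_1: C_1 → C_0 sends each edge [p,q] (with p < q) to q − p. For instance
  ∂[v_0,v_5] = [v_5] − [v_0].
As a 8×24 matrix over Z this has rank 7, with invariant factors (1,1,1,1,1,1,1).

The boundary map ∂_2: C_2 → C_1 sends each 2-simplex [p,q,r] to [q,r] − [p,r] + [p,q]. For instance
  ∂[v_2,v_4,v_7] = [v_4,v_7] − [v_2,v_7] + [v_2,v_4],
  ∂[v_0,v_6,v_7] = [v_6,v_7] − [v_0,v_7] + [v_0,v_6].
The resulting 24×16 matrix has rank 15, and its Smith normal form has invariant factors (1,1,1,1,1,1,1,1,1,1,1,1,1,1,1).

From H_k ≅ ker(∂_k) / im(∂_{k+1}) we obtain:

  H_0: rank C_0 − rank ∂_1 = 8 − 7 = 1, and the invariant factors of ∂_1 are all 1, so H_0 ≅ Z.
  H_1: rank ker ∂_1 − rank ∂_2 = (24 − 7) − 15 = 2, and the invariant factors of ∂_2 are all 1, so H_1 ≅ Z^2.
  H_2: rank ker ∂_2 − rank ∂_3 = (16 − 15) − 0 = 1, and there is no ∂_3, so H_2 ≅ Z.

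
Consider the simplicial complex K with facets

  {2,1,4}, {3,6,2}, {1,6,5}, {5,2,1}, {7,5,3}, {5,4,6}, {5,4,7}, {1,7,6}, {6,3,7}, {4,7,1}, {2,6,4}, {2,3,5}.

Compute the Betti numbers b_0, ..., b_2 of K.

b_0 = 1, b_1 = 0, b_2 = 0.

Take the total order 1 < 2 < 3 < 4 < 5 < 6 < 7 on the vertex set. Then K (dimension 2) consists of the simplices:

  0-simplices (7): [1], [2], [3], [4], [5], [6], [7]
  1-simplices (18): [1,2], [1,4], [1,5], [1,6], [1,7], [2,3], [2,4], [2,5], [2,6], [3,5], [3,6], [3,7], [4,5], [4,6], [4,7], [5,6], [5,7], [6,7]
  2-simplices (12): [1,2,4], [1,2,5], [1,4,7], [1,5,6], [1,6,7], [2,3,5], [2,3,6], [2,4,6], [3,5,7], [3,6,7], [4,5,6], [4,5,7]

Hence C_0 ≅ Z^7, C_1 ≅ Z^18, C_2 ≅ Z^12.

Boundary ∂_1: C_1 → C_0 maps an edge to its endpoints' difference, ∂[p,q] = q − p.
The 7×18 boundary matrix has rank 6 and Smith normal form diag(1,1,1,1,1,1).

∂_2: C_2 → C_1 maps a triangle to the signed sum of its edges. For instance
  ∂[1,6,7] = [6,7] − [1,7] + [1,6],
  ∂[1,2,5] = [2,5] − [1,5] + [1,2].
The resulting 18×12 matrix has rank 12, and its Smith normal form has invariant factors (1,1,1,1,1,1,1,1,1,1,1,2).

From H_k ≅ ker(∂_k) / im(∂_{k+1}) we obtain:

  H_0: rank C_0 − rank ∂_1 = 7 − 6 = 1, and the invariant factors of ∂_1 are all 1, so H_0 ≅ Z.
  H_1: rank ker ∂_1 − rank ∂_2 = (18 − 6) − 12 = 0, and ∂_2 has invariant factor 2 > 1, so H_1 ≅ Z/2.
  H_2: rank ker ∂_2 − rank ∂_3 = (12 − 12) − 0 = 0, and there is no ∂_3, so H_2 ≅ 0.

Hence the Betti numbers are b_0 = 1, b_1 = 0, b_2 = 0.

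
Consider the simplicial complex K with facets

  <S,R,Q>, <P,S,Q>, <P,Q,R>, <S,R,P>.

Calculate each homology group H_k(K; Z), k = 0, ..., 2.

We work with the vertex ordering P < Q < R < S. The simplices of K, each written with vertices in increasing order, are:

  0-simplices (4): P, Q, R, S
  1-simplices (6): PQ, PR, PS, QR, QS, RS
  2-simplices (4): PQR, PQS, PRS, QRS

so the chain groups are C_0 ≅ Z^4, C_1 ≅ Z^6, C_2 ≅ Z^4.

∂_1: C_1 → C_0 sends each edge [p,q] (with p < q) to q − p.
This gives a 4×6 integer matrix of rank 3; reducing to Smith normal form yields diagonal entries (1,1,1).

∂_2: C_2 → C_1 acts by ∂[p,q,r] = [q,r] − [p,r] + [p,q]. For instance
  ∂PQR = QR − PR + PQ,
  ∂PQS = QS − PS + PQ.
The resulting 6×4 matrix has rank 3, and its Smith normal form has invariant factors (1,1,1).

Computing H_k = (kernel of ∂_k) / (image of ∂_{k+1}):

  H_0: rank C_0 − rank ∂_1 = 4 − 3 = 1, and the invariant factors of ∂_1 are all 1, so H_0 ≅ Z.
  H_1: rank ker ∂_1 − rank ∂_2 = (6 − 3) − 3 = 0, and the invariant factors of ∂_2 are all 1, so H_1 ≅ 0.
  H_2: rank ker ∂_2 − rank ∂_3 = (4 − 3) − 0 = 1, and there is no ∂_3, so H_2 ≅ Z.

As a check, the Euler characteristic is 4 − 6 + 4 = 2, which agrees with 1 − 0 + 1 = 2.
(K is a triangulation of the 2-sphere S^2.)

H_0 = Z,  H_1 = 0,  H_2 = Z.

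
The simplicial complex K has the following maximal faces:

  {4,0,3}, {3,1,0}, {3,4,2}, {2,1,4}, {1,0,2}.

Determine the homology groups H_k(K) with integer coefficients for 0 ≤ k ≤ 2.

Take the total order 0 < 1 < 2 < 3 < 4 on the vertex set. Then K (dimension 2) consists of the simplices:

  0-simplices (5): [0], [1], [2], [3], [4]
  1-simplices (10): [0,1], [0,2], [0,3], [0,4], [1,2], [1,3], [1,4], [2,3], [2,4], [3,4]
  2-simplices (5): [0,1,2], [0,1,3], [0,3,4], [1,2,4], [2,3,4]

so the chain groups are C_0 ≅ Z^5, C_1 ≅ Z^10, C_2 ≅ Z^5.

Boundary ∂_1: C_1 → C_0 sends each edge [p,q] (with p < q) to q − p.
This gives a 5×10 integer matrix of rank 4; reducing to Smith normal form yields diagonal entries (1,1,1,1).

Boundary ∂_2: C_2 → C_1 maps a triangle to the signed sum of its edges. For instance
  ∂[0,3,4] = [3,4] − [0,4] + [0,3],
  ∂[0,1,2] = [1,2] − [0,2] + [0,1].
This gives a 10×5 integer matrix of rank 5; reducing to Smith normal form yields diagonal entries (1,1,1,1,1).

Computing H_k = (kernel of ∂_k) / (image of ∂_{k+1}):

  H_0: rank C_0 − rank ∂_1 = 5 − 4 = 1, and the invariant factors of ∂_1 are all 1, so H_0 = Z.
  H_1: rank ker ∂_1 − rank ∂_2 = (10 − 4) − 5 = 1, and the invariant factors of ∂_2 are all 1, so H_1 = Z.
  H_2: rank ker ∂_2 − rank ∂_3 = (5 − 5) − 0 = 0, and there is no ∂_3, so H_2 = 0.

H_0 ≅ Z,  H_1 ≅ Z,  H_2 = 0.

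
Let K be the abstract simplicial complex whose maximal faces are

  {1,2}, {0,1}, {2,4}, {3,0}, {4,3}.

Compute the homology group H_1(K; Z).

H_1 = Z.

Order the vertices as 0 < 1 < 2 < 3 < 4. Listing each simplex with vertices in this order, K has dimension 1 with simplices:

  0-simplices (5): [0], [1], [2], [3], [4]
  1-simplices (5): [0,1], [0,3], [1,2], [2,4], [3,4]

so the chain groups are C_0 ≅ Z^5, C_1 ≅ Z^5.

∂_1: C_1 → C_0 maps an edge to its endpoints' difference, ∂[p,q] = q − p. For instance
  ∂[0,3] = [3] − [0].
This gives a 5×5 integer matrix of rank 4; reducing to Smith normal form yields diagonal entries (1,1,1,1).

Reading off H_k = ker ∂_k / im ∂_{k+1}:

  H_1: rank ker ∂_1 − rank ∂_2 = (5 − 4) − 0 = 1, and there is no ∂_2, so H_1 ≅ Z.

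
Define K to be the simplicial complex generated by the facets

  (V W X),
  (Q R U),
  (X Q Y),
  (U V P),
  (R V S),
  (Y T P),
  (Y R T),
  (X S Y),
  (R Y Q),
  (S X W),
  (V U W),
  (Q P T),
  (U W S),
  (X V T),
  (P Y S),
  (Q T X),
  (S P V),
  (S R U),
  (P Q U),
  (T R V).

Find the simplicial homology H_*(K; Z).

We work with the vertex ordering P < Q < R < S < T < U < V < W < X < Y. The simplices of K, each written with vertices in increasing order, are:

  0-simplices (10): P, Q, R, S, T, U, V, W, X, Y
  1-simplices (30): PQ, PS, PT, PU, PV, PY, QR, QT, QU, QX, QY, RS, RT, RU, RV, RY, SU, SV, SW, SX, SY, TV, TX, TY, UV, UW, VW, VX, WX, XY
  2-simplices (20): PQT, PQU, PSV, PSY, PTY, PUV, QRU, QRY, QTX, QXY, RSU, RSV, RTV, RTY, SUW, SWX, SXY, TVX, UVW, VWX

giving chain groups C_0 ≅ Z^10, C_1 ≅ Z^30, C_2 ≅ Z^20.

Boundary ∂_1: C_1 → C_0 maps an edge to its endpoints' difference, ∂[p,q] = q − p.
The 10×30 boundary matrix has rank 9 and Smith normal form diag(1,1,1,1,1,1,1,1,1).

∂_2: C_2 → C_1 maps a triangle to the signed sum of its edges. For instance
  ∂QTX = TX − QX + QT,
  ∂PTY = TY − PY + PT.
As a 30×20 matrix over Z this has rank 20, with invariant factors (1,1,1,1,1,1,1,1,1,1,1,1,1,1,1,1,1,1,1,2).

Computing H_k = (kernel of ∂_k) / (image of ∂_{k+1}):

  H_0: rank C_0 − rank ∂_1 = 10 − 9 = 1, and the invariant factors of ∂_1 are all 1, so H_0 = Z.
  H_1: rank ker ∂_1 − rank ∂_2 = (30 − 9) − 20 = 1, and ∂_2 has invariant factor 2 > 1, so H_1 = Z ⊕ Z/2Z.
  H_2: rank ker ∂_2 − rank ∂_3 = (20 − 20) − 0 = 0, and there is no ∂_3, so H_2 = 0.

As a check, the Euler characteristic is 10 − 30 + 20 = 0, which agrees with 1 − 1 + 0 = 0.
(K is a triangulation of the Klein bottle.)

H_0 ≅ Z,  H_1 ≅ Z ⊕ Z/2Z,  H_2 = 0.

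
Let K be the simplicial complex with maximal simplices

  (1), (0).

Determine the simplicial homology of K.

H_0 = Z^2.

Fix the vertex order 0 < 1 and write every simplex with vertices in increasing order. Then dim K = 0 and the simplices of K are:

  0-simplices (2): [0], [1]

giving chain groups C_0 ≅ Z^2.

Computing H_k = (kernel of ∂_k) / (image of ∂_{k+1}):

  H_0: rank C_0 − rank ∂_1 = 2 − 0 = 2, and there is no ∂_1, so H_0 ≅ Z^2.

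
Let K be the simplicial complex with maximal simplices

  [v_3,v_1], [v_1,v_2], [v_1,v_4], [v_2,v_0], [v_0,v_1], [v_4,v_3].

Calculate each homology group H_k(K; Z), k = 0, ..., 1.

H_0 ≅ Z,  H_1 ≅ Z^2.

Take the total order v_0 < v_1 < v_2 < v_3 < v_4 on the vertex set. Then K (dimension 1) consists of the simplices:

  0-simplices (5): [v_0], [v_1], [v_2], [v_3], [v_4]
  1-simplices (6): [v_0,v_1], [v_0,v_2], [v_1,v_2], [v_1,v_3], [v_1,v_4], [v_3,v_4]

giving chain groups C_0 ≅ Z^5, C_1 ≅ Z^6.

Boundary ∂_1: C_1 → C_0 is given by ∂[p,q] = [q] − [p]. For instance
  ∂[v_0,v_2] = [v_2] − [v_0].
As a 5×6 matrix over Z this has rank 4, with invariant factors (1,1,1,1).

Now H_k = ker ∂_k / im ∂_{k+1}, so:

  H_0: rank C_0 − rank ∂_1 = 5 − 4 = 1, and the invariant factors of ∂_1 are all 1, so H_0 = Z.
  H_1: rank ker ∂_1 − rank ∂_2 = (6 − 4) − 0 = 2, and there is no ∂_2, so H_1 = Z^2.

(K is a triangulation of a wedge of 2 circles.)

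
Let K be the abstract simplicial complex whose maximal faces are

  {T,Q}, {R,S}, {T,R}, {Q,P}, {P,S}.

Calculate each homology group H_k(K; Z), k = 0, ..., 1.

Fix the vertex order P < Q < R < S < T and write every simplex with vertices in increasing order. Then dim K = 1 and the simplices of K are:

  0-simplices (5): P, Q, R, S, T
  1-simplices (5): PQ, PS, QT, RS, RT

giving chain groups C_0 ≅ Z^5, C_1 ≅ Z^5.

∂_1: C_1 → C_0 sends each edge [p,q] (with p < q) to q − p.
This gives a 5×5 integer matrix of rank 4; reducing to Smith normal form yields diagonal entries (1,1,1,1).

Computing H_k = (kernel of ∂_k) / (image of ∂_{k+1}):

  H_0: rank C_0 − rank ∂_1 = 5 − 4 = 1, and the invariant factors of ∂_1 are all 1, so H_0 ≅ Z.
  H_1: rank ker ∂_1 − rank ∂_2 = (5 − 4) − 0 = 1, and there is no ∂_2, so H_1 ≅ Z.

As a check, the Euler characteristic is 5 − 5 = 0, which agrees with 1 − 1 = 0.
(K is a triangulation of the circle S^1.)

H_0 ≅ Z,  H_1 ≅ Z.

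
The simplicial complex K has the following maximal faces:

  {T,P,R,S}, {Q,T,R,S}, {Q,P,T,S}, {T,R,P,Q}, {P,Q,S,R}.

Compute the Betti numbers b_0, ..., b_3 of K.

b_0 = 1, b_1 = 0, b_2 = 0, b_3 = 1.

Fix the vertex order P < Q < R < S < T and write every simplex with vertices in increasing order. Then dim K = 3 and the simplices of K are:

  0-simplices (5): P, Q, R, S, T
  1-simplices (10): PQ, PR, PS, PT, QR, QS, QT, RS, RT, ST
  2-simplices (10): PQR, PQS, PQT, PRS, PRT, PST, QRS, QRT, QST, RST
  3-simplices (5): PQRS, PQRT, PQST, PRST, QRST

Hence C_0 ≅ Z^5, C_1 ≅ Z^10, C_2 ≅ Z^10, C_3 ≅ Z^5.

Boundary ∂_1: C_1 → C_0 maps an edge to its endpoints' difference, ∂[p,q] = q − p. For instance
  ∂PS = S − P.
The resulting 5×10 matrix has rank 4, and its Smith normal form has invariant factors (1,1,1,1).

∂_2: C_2 → C_1 acts by ∂[p,q,r] = [q,r] − [p,r] + [p,q]. For instance
  ∂QRS = RS − QS + QR,
  ∂PRS = RS − PS + PR.
The resulting 10×10 matrix has rank 6, and its Smith normal form has invariant factors (1,1,1,1,1,1).

∂_3: C_3 → C_2 sends each 3-simplex σ to the alternating sum Σ_i (−1)^i (σ with its i-th vertex removed). For instance
  ∂PRST = RST − PST + PRT − PRS,
  ∂PQST = QST − PST + PQT − PQS.
The 10×5 boundary matrix has rank 4 and Smith normal form diag(1,1,1,1).

Computing H_k = (kernel of ∂_k) / (image of ∂_{k+1}):

  H_0: rank C_0 − rank ∂_1 = 5 − 4 = 1, and the invariant factors of ∂_1 are all 1, so H_0 = Z.
  H_1: rank ker ∂_1 − rank ∂_2 = (10 − 4) − 6 = 0, and the invariant factors of ∂_2 are all 1, so H_1 = 0.
  H_2: rank ker ∂_2 − rank ∂_3 = (10 − 6) − 4 = 0, and the invariant factors of ∂_3 are all 1, so H_2 = 0.
  H_3: rank ker ∂_3 − rank ∂_4 = (5 − 4) − 0 = 1, and there is no ∂_4, so H_3 = Z.

As a check, the Euler characteristic is 5 − 10 + 10 − 5 = 0, which agrees with 1 − 0 + 0 − 1 = 0.

Hence the Betti numbers are b_0 = 1, b_1 = 0, b_2 = 0, b_3 = 1.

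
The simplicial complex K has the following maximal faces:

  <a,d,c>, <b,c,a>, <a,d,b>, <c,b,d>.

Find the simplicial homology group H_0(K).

Take the total order a < b < c < d on the vertex set. Then K (dimension 2) consists of the simplices:

  0-simplices (4): a, b, c, d
  1-simplices (6): ab, ac, ad, bc, bd, cd
  2-simplices (4): abc, abd, acd, bcd

giving chain groups C_0 ≅ Z^4, C_1 ≅ Z^6, C_2 ≅ Z^4.

Boundary ∂_1: C_1 → C_0 maps an edge to its endpoints' difference, ∂[p,q] = q − p. For instance
  ∂bc = c − b.
This gives a 4×6 integer matrix of rank 3; reducing to Smith normal form yields diagonal entries (1,1,1).

∂_2: C_2 → C_1 sends each 2-simplex [p,q,r] to [q,r] − [p,r] + [p,q]. For instance
  ∂acd = cd − ad + ac,
  ∂abd = bd − ad + ab.
The 6×4 boundary matrix has rank 3 and Smith normal form diag(1,1,1).

Computing H_k = (kernel of ∂_k) / (image of ∂_{k+1}):

  H_0: rank C_0 − rank ∂_1 = 4 − 3 = 1, and the invariant factors of ∂_1 are all 1, so H_0 = Z.

H_0 ≅ Z.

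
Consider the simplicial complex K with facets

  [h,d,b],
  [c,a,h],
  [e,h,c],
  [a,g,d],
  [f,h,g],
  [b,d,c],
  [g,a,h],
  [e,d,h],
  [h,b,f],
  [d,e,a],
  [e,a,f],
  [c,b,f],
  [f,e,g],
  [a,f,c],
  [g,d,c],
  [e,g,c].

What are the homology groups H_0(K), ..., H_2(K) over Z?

Fix the vertex order a < b < c < d < e < f < g < h and write every simplex with vertices in increasing order. Then dim K = 2 and the simplices of K are:

  0-simplices (8): a, b, c, d, e, f, g, h
  1-simplices (24): ac, ad, ae, af, ag, ah, bc, bd, bf, bh, cd, ce, cf, cg, ch, de, dg, dh, ef, eg, eh, fg, fh, gh
  2-simplices (16): acf, ach, ade, adg, aef, agh, bcd, bcf, bdh, bfh, cdg, ceg, ceh, deh, efg, fgh

so the chain groups are C_0 ≅ Z^8, C_1 ≅ Z^24, C_2 ≅ Z^16.

The boundary map ∂_1: C_1 → C_0 maps an edge to its endpoints' difference, ∂[p,q] = q − p. For instance
  ∂ef = f − e.
The resulting 8×24 matrix has rank 7, and its Smith normal form has invariant factors (1,1,1,1,1,1,1).

Boundary ∂_2: C_2 → C_1 maps a triangle to the signed sum of its edges. For instance
  ∂acf = cf − af + ac,
  ∂bdh = dh − bh + bd.
The resulting 24×16 matrix has rank 15, and its Smith normal form has invariant factors (1,1,1,1,1,1,1,1,1,1,1,1,1,1,1).

From H_k ≅ ker(∂_k) / im(∂_{k+1}) we obtain:

  H_0: rank C_0 − rank ∂_1 = 8 − 7 = 1, and the invariant factors of ∂_1 are all 1, so H_0 = Z.
  H_1: rank ker ∂_1 − rank ∂_2 = (24 − 7) − 15 = 2, and the invariant factors of ∂_2 are all 1, so H_1 = Z^2.
  H_2: rank ker ∂_2 − rank ∂_3 = (16 − 15) − 0 = 1, and there is no ∂_3, so H_2 = Z.

As a check, the Euler characteristic is 8 − 24 + 16 = 0, which agrees with 1 − 2 + 1 = 0.

H_0 = Z,  H_1 = Z^2,  H_2 = Z.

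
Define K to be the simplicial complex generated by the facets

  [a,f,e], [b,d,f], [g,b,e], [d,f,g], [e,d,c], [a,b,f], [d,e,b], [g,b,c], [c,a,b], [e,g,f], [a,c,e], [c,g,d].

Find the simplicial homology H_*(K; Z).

Take the total order a < b < c < d < e < f < g on the vertex set. Then K (dimension 2) consists of the simplices:

  0-simplices (7): a, b, c, d, e, f, g
  1-simplices (18): ab, ac, ae, af, bc, bd, be, bf, bg, cd, ce, cg, de, df, dg, ef, eg, fg
  2-simplices (12): abc, abf, ace, aef, bcg, bde, bdf, beg, cde, cdg, dfg, efg

Hence C_0 ≅ Z^7, C_1 ≅ Z^18, C_2 ≅ Z^12.

Boundary ∂_1: C_1 → C_0 sends each edge [p,q] (with p < q) to q − p. For instance
  ∂be = e − b.
As a 7×18 matrix over Z this has rank 6, with invariant factors (1,1,1,1,1,1).

Boundary ∂_2: C_2 → C_1 maps a triangle to the signed sum of its edges. For instance
  ∂dfg = fg − dg + df,
  ∂cde = de − ce + cd.
This gives a 18×12 integer matrix of rank 12; reducing to Smith normal form yields diagonal entries (1,1,1,1,1,1,1,1,1,1,1,2).

Reading off H_k = ker ∂_k / im ∂_{k+1}:

  H_0: rank C_0 − rank ∂_1 = 7 − 6 = 1, and the invariant factors of ∂_1 are all 1, so H_0 ≅ Z.
  H_1: rank ker ∂_1 − rank ∂_2 = (18 − 6) − 12 = 0, and ∂_2 has invariant factor 2 > 1, so H_1 ≅ Z/2.
  H_2: rank ker ∂_2 − rank ∂_3 = (12 − 12) − 0 = 0, and there is no ∂_3, so H_2 ≅ 0.

(K is a triangulation of the real projective plane RP^2.)

H_0 = Z,  H_1 = Z/2,  H_2 = 0.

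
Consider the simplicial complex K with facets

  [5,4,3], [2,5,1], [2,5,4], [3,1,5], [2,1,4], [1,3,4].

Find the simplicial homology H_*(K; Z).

Order the vertices as 1 < 2 < 3 < 4 < 5. Listing each simplex with vertices in this order, K has dimension 2 with simplices:

  0-simplices (5): [1], [2], [3], [4], [5]
  1-simplices (9): [1,2], [1,3], [1,4], [1,5], [2,4], [2,5], [3,4], [3,5], [4,5]
  2-simplices (6): [1,2,4], [1,2,5], [1,3,4], [1,3,5], [2,4,5], [3,4,5]

Hence C_0 ≅ Z^5, C_1 ≅ Z^9, C_2 ≅ Z^6.

The boundary map ∂_1: C_1 → C_0 is given by ∂[p,q] = [q] − [p].
The 5×9 boundary matrix has rank 4 and Smith normal form diag(1,1,1,1).

Boundary ∂_2: C_2 → C_1 maps a triangle to the signed sum of its edges. For instance
  ∂[1,3,4] = [3,4] − [1,4] + [1,3],
  ∂[1,3,5] = [3,5] − [1,5] + [1,3].
The resulting 9×6 matrix has rank 5, and its Smith normal form has invariant factors (1,1,1,1,1).

Now H_k = ker ∂_k / im ∂_{k+1}, so:

  H_0: rank C_0 − rank ∂_1 = 5 − 4 = 1, and the invariant factors of ∂_1 are all 1, so H_0 ≅ Z.
  H_1: rank ker ∂_1 − rank ∂_2 = (9 − 4) − 5 = 0, and the invariant factors of ∂_2 are all 1, so H_1 ≅ 0.
  H_2: rank ker ∂_2 − rank ∂_3 = (6 − 5) − 0 = 1, and there is no ∂_3, so H_2 ≅ Z.

H_0 = Z,  H_1 = 0,  H_2 = Z.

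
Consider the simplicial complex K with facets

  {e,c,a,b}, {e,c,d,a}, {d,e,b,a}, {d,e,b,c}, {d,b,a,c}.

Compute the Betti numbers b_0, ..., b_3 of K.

Fix the vertex order a < b < c < d < e and write every simplex with vertices in increasing order. Then dim K = 3 and the simplices of K are:

  0-simplices (5): a, b, c, d, e
  1-simplices (10): ab, ac, ad, ae, bc, bd, be, cd, ce, de
  2-simplices (10): abc, abd, abe, acd, ace, ade, bcd, bce, bde, cde
  3-simplices (5): abcd, abce, abde, acde, bcde

so the chain groups are C_0 ≅ Z^5, C_1 ≅ Z^10, C_2 ≅ Z^10, C_3 ≅ Z^5.

Boundary ∂_1: C_1 → C_0 sends each edge [p,q] (with p < q) to q − p. For instance
  ∂be = e − b.
The resulting 5×10 matrix has rank 4, and its Smith normal form has invariant factors (1,1,1,1).

The boundary map ∂_2: C_2 → C_1 sends each 2-simplex [p,q,r] to [q,r] − [p,r] + [p,q]. For instance
  ∂bce = ce − be + bc,
  ∂ade = de − ae + ad.
The 10×10 boundary matrix has rank 6 and Smith normal form diag(1,1,1,1,1,1).

The boundary map ∂_3: C_3 → C_2 sends each 3-simplex σ to the alternating sum Σ_i (−1)^i (σ with its i-th vertex removed). For instance
  ∂abcd = bcd − acd + abd − abc,
  ∂abde = bde − ade + abe − abd.
The 10×5 boundary matrix has rank 4 and Smith normal form diag(1,1,1,1).

Reading off H_k = ker ∂_k / im ∂_{k+1}:

  H_0: rank C_0 − rank ∂_1 = 5 − 4 = 1, and the invariant factors of ∂_1 are all 1, so H_0 ≅ Z.
  H_1: rank ker ∂_1 − rank ∂_2 = (10 − 4) − 6 = 0, and the invariant factors of ∂_2 are all 1, so H_1 ≅ 0.
  H_2: rank ker ∂_2 − rank ∂_3 = (10 − 6) − 4 = 0, and the invariant factors of ∂_3 are all 1, so H_2 ≅ 0.
  H_3: rank ker ∂_3 − rank ∂_4 = (5 − 4) − 0 = 1, and there is no ∂_4, so H_3 ≅ Z.

(K is a triangulation of the 3-sphere S^3.)

Hence the Betti numbers are b_0 = 1, b_1 = 0, b_2 = 0, b_3 = 1.

b_0 = 1, b_1 = 0, b_2 = 0, b_3 = 1.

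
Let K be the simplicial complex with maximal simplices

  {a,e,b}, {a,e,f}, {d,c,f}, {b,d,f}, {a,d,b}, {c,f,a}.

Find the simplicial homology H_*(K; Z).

Order the vertices as a < b < c < d < e < f. Listing each simplex with vertices in this order, K has dimension 2 with simplices:

  0-simplices (6): a, b, c, d, e, f
  1-simplices (12): ab, ac, ad, ae, af, bd, be, bf, cd, cf, df, ef
  2-simplices (6): abd, abe, acf, aef, bdf, cdf

so the chain groups are C_0 ≅ Z^6, C_1 ≅ Z^12, C_2 ≅ Z^6.

Boundary ∂_1: C_1 → C_0 is given by ∂[p,q] = [q] − [p].
This gives a 6×12 integer matrix of rank 5; reducing to Smith normal form yields diagonal entries (1,1,1,1,1).

∂_2: C_2 → C_1 acts by ∂[p,q,r] = [q,r] − [p,r] + [p,q]. For instance
  ∂cdf = df − cf + cd,
  ∂aef = ef − af + ae.
As a 12×6 matrix over Z this has rank 6, with invariant factors (1,1,1,1,1,1).

Computing H_k = (kernel of ∂_k) / (image of ∂_{k+1}):

  H_0: rank C_0 − rank ∂_1 = 6 − 5 = 1, and the invariant factors of ∂_1 are all 1, so H_0 = Z.
  H_1: rank ker ∂_1 − rank ∂_2 = (12 − 5) − 6 = 1, and the invariant factors of ∂_2 are all 1, so H_1 = Z.
  H_2: rank ker ∂_2 − rank ∂_3 = (6 − 6) − 0 = 0, and there is no ∂_3, so H_2 = 0.

H_0 = Z,  H_1 = Z,  H_2 = 0.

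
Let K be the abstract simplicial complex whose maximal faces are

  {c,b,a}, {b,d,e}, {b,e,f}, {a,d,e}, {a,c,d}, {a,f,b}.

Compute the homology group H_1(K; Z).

H_1 ≅ Z.

Fix the vertex order a < b < c < d < e < f and write every simplex with vertices in increasing order. Then dim K = 2 and the simplices of K are:

  0-simplices (6): a, b, c, d, e, f
  1-simplices (12): ab, ac, ad, ae, af, bc, bd, be, bf, cd, de, ef
  2-simplices (6): abc, abf, acd, ade, bde, bef

Hence C_0 ≅ Z^6, C_1 ≅ Z^12, C_2 ≅ Z^6.

∂_1: C_1 → C_0 maps an edge to its endpoints' difference, ∂[p,q] = q − p. For instance
  ∂ad = d − a.
The resulting 6×12 matrix has rank 5, and its Smith normal form has invariant factors (1,1,1,1,1).

∂_2: C_2 → C_1 maps a triangle to the signed sum of its edges. For instance
  ∂acd = cd − ad + ac,
  ∂abf = bf − af + ab.
The resulting 12×6 matrix has rank 6, and its Smith normal form has invariant factors (1,1,1,1,1,1).

Reading off H_k = ker ∂_k / im ∂_{k+1}:

  H_1: rank ker ∂_1 − rank ∂_2 = (12 − 5) − 6 = 1, and the invariant factors of ∂_2 are all 1, so H_1 ≅ Z.

(K is a triangulation of the cylinder S^1 x I.)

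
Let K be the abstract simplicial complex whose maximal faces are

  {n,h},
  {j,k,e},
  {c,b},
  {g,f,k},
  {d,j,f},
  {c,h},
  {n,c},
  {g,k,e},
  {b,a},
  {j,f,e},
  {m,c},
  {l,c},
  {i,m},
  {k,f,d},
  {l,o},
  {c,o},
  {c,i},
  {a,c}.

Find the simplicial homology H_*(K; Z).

H_0 = Z^2,  H_1 = Z^5,  H_2 = 0.

Take the total order a < b < c < d < e < f < g < h < i < j < k < l < m < n < o on the vertex set. Then K (dimension 2) consists of the simplices:

  0-simplices (15): a, b, c, d, e, f, g, h, i, j, k, l, m, n, o
  1-simplices (24): ab, ac, bc, ch, ci, cl, cm, cn, co, df, dj, dk, ef, eg, ej, ek, fg, fj, fk, gk, hn, im, jk, lo
  2-simplices (6): dfj, dfk, efj, egk, ejk, fgk

so the chain groups are C_0 ≅ Z^15, C_1 ≅ Z^24, C_2 ≅ Z^6.

∂_1: C_1 → C_0 sends each edge [p,q] (with p < q) to q − p.
The resulting 15×24 matrix has rank 13, and its Smith normal form has invariant factors (1,1,1,1,1,1,1,1,1,1,1,1,1).

The boundary map ∂_2: C_2 → C_1 acts by ∂[p,q,r] = [q,r] − [p,r] + [p,q]. For instance
  ∂dfj = fj − dj + df,
  ∂fgk = gk − fk + fg.
The resulting 24×6 matrix has rank 6, and its Smith normal form has invariant factors (1,1,1,1,1,1).

Now H_k = ker ∂_k / im ∂_{k+1}, so:

  H_0: rank C_0 − rank ∂_1 = 15 − 13 = 2, and the invariant factors of ∂_1 are all 1, so H_0 = Z^2.
  H_1: rank ker ∂_1 − rank ∂_2 = (24 − 13) − 6 = 5, and the invariant factors of ∂_2 are all 1, so H_1 = Z^5.
  H_2: rank ker ∂_2 − rank ∂_3 = (6 − 6) − 0 = 0, and there is no ∂_3, so H_2 = 0.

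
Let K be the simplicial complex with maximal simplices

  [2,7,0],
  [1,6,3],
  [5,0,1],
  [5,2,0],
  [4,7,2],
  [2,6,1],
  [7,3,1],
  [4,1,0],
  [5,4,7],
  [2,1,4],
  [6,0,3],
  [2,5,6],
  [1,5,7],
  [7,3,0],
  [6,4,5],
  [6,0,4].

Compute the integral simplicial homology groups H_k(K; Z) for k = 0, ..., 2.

We work with the vertex ordering 0 < 1 < 2 < 3 < 4 < 5 < 6 < 7. The simplices of K, each written with vertices in increasing order, are:

  0-simplices (8): [0], [1], [2], [3], [4], [5], [6], [7]
  1-simplices (24): (24 of them)
  2-simplices (16): [0,1,4], [0,1,5], [0,2,5], [0,2,7], [0,3,6], [0,3,7], [0,4,6], [1,2,4], [1,2,6], [1,3,6], [1,3,7], [1,5,7], [2,4,7], [2,5,6], [4,5,6], [4,5,7]

giving chain groups C_0 ≅ Z^8, C_1 ≅ Z^24, C_2 ≅ Z^16.

The boundary map ∂_1: C_1 → C_0 sends each edge [p,q] (with p < q) to q − p. For instance
  ∂[1,2] = [2] − [1].
This gives a 8×24 integer matrix of rank 7; reducing to Smith normal form yields diagonal entries (1,1,1,1,1,1,1).

The boundary map ∂_2: C_2 → C_1 acts by ∂[p,q,r] = [q,r] − [p,r] + [p,q]. For instance
  ∂[1,3,6] = [3,6] − [1,6] + [1,3],
  ∂[0,1,5] = [1,5] − [0,5] + [0,1].
The 24×16 boundary matrix has rank 15 and Smith normal form diag(1,1,1,1,1,1,1,1,1,1,1,1,1,1,1).

From H_k ≅ ker(∂_k) / im(∂_{k+1}) we obtain:

  H_0: rank C_0 − rank ∂_1 = 8 − 7 = 1, and the invariant factors of ∂_1 are all 1, so H_0 ≅ Z.
  H_1: rank ker ∂_1 − rank ∂_2 = (24 − 7) − 15 = 2, and the invariant factors of ∂_2 are all 1, so H_1 ≅ Z^2.
  H_2: rank ker ∂_2 − rank ∂_3 = (16 − 15) − 0 = 1, and there is no ∂_3, so H_2 ≅ Z.

As a check, the Euler characteristic is 8 − 24 + 16 = 0, which agrees with 1 − 2 + 1 = 0.

H_0 = Z,  H_1 = Z^2,  H_2 = Z.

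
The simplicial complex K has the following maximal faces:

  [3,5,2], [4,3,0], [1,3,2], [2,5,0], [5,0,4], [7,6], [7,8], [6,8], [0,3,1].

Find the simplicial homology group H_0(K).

We work with the vertex ordering 0 < 1 < 2 < 3 < 4 < 5 < 6 < 7 < 8. The simplices of K, each written with vertices in increasing order, are:

  0-simplices (9): [0], [1], [2], [3], [4], [5], [6], [7], [8]
  1-simplices (15): [0,1], [0,2], [0,3], [0,4], [0,5], [1,2], [1,3], [2,3], [2,5], [3,4], [3,5], [4,5], [6,7], [6,8], [7,8]
  2-simplices (6): [0,1,3], [0,2,5], [0,3,4], [0,4,5], [1,2,3], [2,3,5]

Hence C_0 ≅ Z^9, C_1 ≅ Z^15, C_2 ≅ Z^6.

∂_1: C_1 → C_0 maps an edge to its endpoints' difference, ∂[p,q] = q − p. For instance
  ∂[3,4] = [4] − [3].
The resulting 9×15 matrix has rank 7, and its Smith normal form has invariant factors (1,1,1,1,1,1,1).

The boundary map ∂_2: C_2 → C_1 acts by ∂[p,q,r] = [q,r] − [p,r] + [p,q]. For instance
  ∂[0,2,5] = [2,5] − [0,5] + [0,2],
  ∂[0,4,5] = [4,5] − [0,5] + [0,4].
This gives a 15×6 integer matrix of rank 6; reducing to Smith normal form yields diagonal entries (1,1,1,1,1,1).

From H_k ≅ ker(∂_k) / im(∂_{k+1}) we obtain:

  H_0: rank C_0 − rank ∂_1 = 9 − 7 = 2, and the invariant factors of ∂_1 are all 1, so H_0 ≅ Z^2.

H_0 ≅ Z^2.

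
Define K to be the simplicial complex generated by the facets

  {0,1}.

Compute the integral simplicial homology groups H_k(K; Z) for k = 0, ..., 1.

H_0 = Z,  H_1 = 0.

Order the vertices as 0 < 1. Listing each simplex with vertices in this order, K has dimension 1 with simplices:

  0-simplices (2): [0], [1]
  1-simplices (1): [0,1]

Hence C_0 ≅ Z^2, C_1 ≅ Z^1.

The boundary map ∂_1: C_1 → C_0 is given by ∂[p,q] = [q] − [p]. For instance
  ∂[0,1] = [1] − [0].
This gives a 2×1 integer matrix of rank 1; reducing to Smith normal form yields diagonal entries (1).

Computing H_k = (kernel of ∂_k) / (image of ∂_{k+1}):

  H_0: rank C_0 − rank ∂_1 = 2 − 1 = 1, and the invariant factors of ∂_1 are all 1, so H_0 = Z.
  H_1: rank ker ∂_1 − rank ∂_2 = (1 − 1) − 0 = 0, and there is no ∂_2, so H_1 = 0.

As a check, the Euler characteristic is 2 − 1 = 1, which agrees with 1 − 0 = 1.
(K is a triangulation of the 1-simplex.)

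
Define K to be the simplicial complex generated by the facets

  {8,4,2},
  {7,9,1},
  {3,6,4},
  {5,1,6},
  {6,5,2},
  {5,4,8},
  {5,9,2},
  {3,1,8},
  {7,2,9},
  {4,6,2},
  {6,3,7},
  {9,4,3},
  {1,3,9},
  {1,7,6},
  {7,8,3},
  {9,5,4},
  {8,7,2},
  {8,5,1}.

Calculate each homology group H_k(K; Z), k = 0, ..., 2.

Take the total order 1 < 2 < 3 < 4 < 5 < 6 < 7 < 8 < 9 on the vertex set. Then K (dimension 2) consists of the simplices:

  0-simplices (9): [1], [2], [3], [4], [5], [6], [7], [8], [9]
  1-simplices (27): (27 of them)
  2-simplices (18): [1,3,8], [1,3,9], [1,5,6], [1,5,8], [1,6,7], [1,7,9], [2,4,6], [2,4,8], [2,5,6], [2,5,9], [2,7,8], [2,7,9], [3,4,6], [3,4,9], [3,6,7], [3,7,8], [4,5,8], [4,5,9]

Hence C_0 ≅ Z^9, C_1 ≅ Z^27, C_2 ≅ Z^18.

∂_1: C_1 → C_0 is given by ∂[p,q] = [q] − [p]. For instance
  ∂[4,9] = [9] − [4].
The resulting 9×27 matrix has rank 8, and its Smith normal form has invariant factors (1,1,1,1,1,1,1,1).

Boundary ∂_2: C_2 → C_1 acts by ∂[p,q,r] = [q,r] − [p,r] + [p,q]. For instance
  ∂[2,5,6] = [5,6] − [2,6] + [2,5],
  ∂[3,4,9] = [4,9] − [3,9] + [3,4].
This gives a 27×18 integer matrix of rank 18; reducing to Smith normal form yields diagonal entries (1,1,1,1,1,1,1,1,1,1,1,1,1,1,1,1,1,2).

Now H_k = ker ∂_k / im ∂_{k+1}, so:

  H_0: rank C_0 − rank ∂_1 = 9 − 8 = 1, and the invariant factors of ∂_1 are all 1, so H_0 ≅ Z.
  H_1: rank ker ∂_1 − rank ∂_2 = (27 − 8) − 18 = 1, and ∂_2 has invariant factor 2 > 1, so H_1 ≅ Z ⊕ Z/2Z.
  H_2: rank ker ∂_2 − rank ∂_3 = (18 − 18) − 0 = 0, and there is no ∂_3, so H_2 ≅ 0.

As a check, the Euler characteristic is 9 − 27 + 18 = 0, which agrees with 1 − 1 + 0 = 0.
(K is a triangulation of the Klein bottle.)

H_0 ≅ Z,  H_1 ≅ Z ⊕ Z/2Z,  H_2 = 0.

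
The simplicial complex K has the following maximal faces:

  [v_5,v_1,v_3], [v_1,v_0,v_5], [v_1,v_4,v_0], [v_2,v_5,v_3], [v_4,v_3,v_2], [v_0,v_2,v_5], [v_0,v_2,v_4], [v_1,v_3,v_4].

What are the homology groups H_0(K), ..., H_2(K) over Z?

Fix the vertex order v_0 < v_1 < v_2 < v_3 < v_4 < v_5 and write every simplex with vertices in increasing order. Then dim K = 2 and the simplices of K are:

  0-simplices (6): [v_0], [v_1], [v_2], [v_3], [v_4], [v_5]
  1-simplices (12): [v_0,v_1], [v_0,v_2], [v_0,v_4], [v_0,v_5], [v_1,v_3], [v_1,v_4], [v_1,v_5], [v_2,v_3], [v_2,v_4], [v_2,v_5], [v_3,v_4], [v_3,v_5]
  2-simplices (8): [v_0,v_1,v_4], [v_0,v_1,v_5], [v_0,v_2,v_4], [v_0,v_2,v_5], [v_1,v_3,v_4], [v_1,v_3,v_5], [v_2,v_3,v_4], [v_2,v_3,v_5]

giving chain groups C_0 ≅ Z^6, C_1 ≅ Z^12, C_2 ≅ Z^8.

The boundary map ∂_1: C_1 → C_0 maps an edge to its endpoints' difference, ∂[p,q] = q − p.
As a 6×12 matrix over Z this has rank 5, with invariant factors (1,1,1,1,1).

∂_2: C_2 → C_1 maps a triangle to the signed sum of its edges. For instance
  ∂[v_0,v_1,v_5] = [v_1,v_5] − [v_0,v_5] + [v_0,v_1],
  ∂[v_1,v_3,v_4] = [v_3,v_4] − [v_1,v_4] + [v_1,v_3].
This gives a 12×8 integer matrix of rank 7; reducing to Smith normal form yields diagonal entries (1,1,1,1,1,1,1).

Now H_k = ker ∂_k / im ∂_{k+1}, so:

  H_0: rank C_0 − rank ∂_1 = 6 − 5 = 1, and the invariant factors of ∂_1 are all 1, so H_0 = Z.
  H_1: rank ker ∂_1 − rank ∂_2 = (12 − 5) − 7 = 0, and the invariant factors of ∂_2 are all 1, so H_1 = 0.
  H_2: rank ker ∂_2 − rank ∂_3 = (8 − 7) − 0 = 1, and there is no ∂_3, so H_2 = Z.

As a check, the Euler characteristic is 6 − 12 + 8 = 2, which agrees with 1 − 0 + 1 = 2.
(K is a triangulation of the 2-sphere S^2.)

H_0 = Z,  H_1 = 0,  H_2 = Z.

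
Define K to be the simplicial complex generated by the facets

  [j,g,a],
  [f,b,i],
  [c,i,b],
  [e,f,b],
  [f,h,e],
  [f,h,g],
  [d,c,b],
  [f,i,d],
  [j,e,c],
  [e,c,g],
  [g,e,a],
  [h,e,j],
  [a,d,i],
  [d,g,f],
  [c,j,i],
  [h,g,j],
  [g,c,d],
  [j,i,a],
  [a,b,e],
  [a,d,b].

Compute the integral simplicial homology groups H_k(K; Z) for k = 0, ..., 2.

H_0 ≅ Z,  H_1 ≅ Z ⊕ Z/2,  H_2 = 0.

Fix the vertex order a < b < c < d < e < f < g < h < i < j and write every simplex with vertices in increasing order. Then dim K = 2 and the simplices of K are:

  0-simplices (10): a, b, c, d, e, f, g, h, i, j
  1-simplices (30): ab, ad, ae, ag, ai, aj, bc, bd, be, bf, bi, cd, ce, cg, ci, cj, df, dg, di, ef, eg, eh, ej, fg, fh, fi, gh, gj, hj, ij
  2-simplices (20): abd, abe, adi, aeg, agj, aij, bcd, bci, bef, bfi, cdg, ceg, cej, cij, dfg, dfi, efh, ehj, fgh, ghj

Hence C_0 ≅ Z^10, C_1 ≅ Z^30, C_2 ≅ Z^20.

∂_1: C_1 → C_0 is given by ∂[p,q] = [q] − [p].
As a 10×30 matrix over Z this has rank 9, with invariant factors (1,1,1,1,1,1,1,1,1).

Boundary ∂_2: C_2 → C_1 sends each 2-simplex [p,q,r] to [q,r] − [p,r] + [p,q]. For instance
  ∂adi = di − ai + ad,
  ∂ghj = hj − gj + gh.
As a 30×20 matrix over Z this has rank 20, with invariant factors (1,1,1,1,1,1,1,1,1,1,1,1,1,1,1,1,1,1,1,2).

Now H_k = ker ∂_k / im ∂_{k+1}, so:

  H_0: rank C_0 − rank ∂_1 = 10 − 9 = 1, and the invariant factors of ∂_1 are all 1, so H_0 ≅ Z.
  H_1: rank ker ∂_1 − rank ∂_2 = (30 − 9) − 20 = 1, and ∂_2 has invariant factor 2 > 1, so H_1 ≅ Z ⊕ Z/2.
  H_2: rank ker ∂_2 − rank ∂_3 = (20 − 20) − 0 = 0, and there is no ∂_3, so H_2 ≅ 0.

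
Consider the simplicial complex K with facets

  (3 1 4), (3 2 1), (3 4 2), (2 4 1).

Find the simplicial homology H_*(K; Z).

Take the total order 1 < 2 < 3 < 4 on the vertex set. Then K (dimension 2) consists of the simplices:

  0-simplices (4): [1], [2], [3], [4]
  1-simplices (6): [1,2], [1,3], [1,4], [2,3], [2,4], [3,4]
  2-simplices (4): [1,2,3], [1,2,4], [1,3,4], [2,3,4]

Hence C_0 ≅ Z^4, C_1 ≅ Z^6, C_2 ≅ Z^4.

∂_1: C_1 → C_0 is given by ∂[p,q] = [q] − [p]. For instance
  ∂[2,4] = [4] − [2].
The 4×6 boundary matrix has rank 3 and Smith normal form diag(1,1,1).

The boundary map ∂_2: C_2 → C_1 sends each 2-simplex [p,q,r] to [q,r] − [p,r] + [p,q]. For instance
  ∂[1,2,3] = [2,3] − [1,3] + [1,2],
  ∂[1,2,4] = [2,4] − [1,4] + [1,2].
As a 6×4 matrix over Z this has rank 3, with invariant factors (1,1,1).

From H_k ≅ ker(∂_k) / im(∂_{k+1}) we obtain:

  H_0: rank C_0 − rank ∂_1 = 4 − 3 = 1, and the invariant factors of ∂_1 are all 1, so H_0 = Z.
  H_1: rank ker ∂_1 − rank ∂_2 = (6 − 3) − 3 = 0, and the invariant factors of ∂_2 are all 1, so H_1 = 0.
  H_2: rank ker ∂_2 − rank ∂_3 = (4 − 3) − 0 = 1, and there is no ∂_3, so H_2 = Z.

As a check, the Euler characteristic is 4 − 6 + 4 = 2, which agrees with 1 − 0 + 1 = 2.

H_0 ≅ Z,  H_1 = 0,  H_2 ≅ Z.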